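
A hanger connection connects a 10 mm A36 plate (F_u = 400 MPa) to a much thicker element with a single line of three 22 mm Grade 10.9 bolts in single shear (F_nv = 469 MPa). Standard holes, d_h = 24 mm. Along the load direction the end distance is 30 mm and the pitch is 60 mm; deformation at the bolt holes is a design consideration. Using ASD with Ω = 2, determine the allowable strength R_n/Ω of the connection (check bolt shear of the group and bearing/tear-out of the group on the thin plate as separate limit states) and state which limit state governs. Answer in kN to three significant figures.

Bolt shear: A_b = π·22²/4 = 380.1 mm²; R_n = 469 × 380.1 × 3 × 1 / 1000 = 534.8 kN → 534.8 / 2 = 267 kN.
Bearing (1.2 l_c t F_u ≤ 2.4 d t F_u): upper limit = 2.4·22·10·400 / 1000 = 211.2 kN.
  Edge l_c = 30 − 24/2 = 18 → r_n = 86.4 kN; interior l_c = 60 − 24 = 36 → r_n = 172.8 kN.
  R_n,bearing = 1·86.4 + 2·172.8 = 432 kN → 432 / 2 = 216 kN.
Bearing governs: 216 kN.

216 kN (bearing governs)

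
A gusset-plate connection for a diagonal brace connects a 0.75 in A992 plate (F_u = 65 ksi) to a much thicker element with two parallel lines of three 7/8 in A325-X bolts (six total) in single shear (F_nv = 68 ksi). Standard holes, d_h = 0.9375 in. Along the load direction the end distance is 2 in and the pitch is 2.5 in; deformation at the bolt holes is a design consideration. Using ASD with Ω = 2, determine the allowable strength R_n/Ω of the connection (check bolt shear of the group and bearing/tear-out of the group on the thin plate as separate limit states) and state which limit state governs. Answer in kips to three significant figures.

Bolt shear: A_b = π·0.875²/4 = 0.6013 in²; R_n = 68 × 0.6013 × 6 × 1 = 245.3 kips → 245.3 / 2 = 123 kips.
Bearing (1.2 l_c t F_u ≤ 2.4 d t F_u): upper limit = 2.4·0.875·0.75·65 = 102.4 kips.
  Edge l_c = 2 − 0.9375/2 = 1.531 → r_n = 89.58 kips; interior l_c = 2.5 − 0.9375 = 1.562 → r_n = 91.41 kips.
  R_n,bearing = 2·89.58 + 4·91.41 = 544.8 kips → 544.8 / 2 = 272 kips.
Bolt shear governs: 123 kips.

123 kips (bolt shear governs)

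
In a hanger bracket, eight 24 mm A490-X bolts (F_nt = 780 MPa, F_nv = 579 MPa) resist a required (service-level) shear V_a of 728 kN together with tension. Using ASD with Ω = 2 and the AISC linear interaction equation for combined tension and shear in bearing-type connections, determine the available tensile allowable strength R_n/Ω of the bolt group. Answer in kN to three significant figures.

A_b = π·24²/4 = 452.4 mm²; f_rv = 728 × 1000 / (8 × 452.4) = 201.2 MPa.
F'_nt = 1.3 F_nt − (Ω F_nt / F_nv) f_rv = 1.3·780 − (2·780/579)·201.2 = 472 MPa, capped at F_nt → F'_nt = 472 MPa.
R_n = F'_nt · A_b · n = 472 × 452.4 × 8 / 1000 = 1708 kN.
Allowable strength R_n/Ω = 1708 / 2 = 854 kN.

854 kN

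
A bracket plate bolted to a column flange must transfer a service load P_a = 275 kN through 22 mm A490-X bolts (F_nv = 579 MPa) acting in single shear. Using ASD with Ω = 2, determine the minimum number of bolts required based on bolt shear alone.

A_b = π·22²/4 = 380.1 mm².
Per-bolt allowable strength R_n/Ω = 579 × 380.1 × 1 / 1000 / 2 = 110 kN.
n ≥ 275 / 110 = 2.499 → use 3 bolts.

3 bolts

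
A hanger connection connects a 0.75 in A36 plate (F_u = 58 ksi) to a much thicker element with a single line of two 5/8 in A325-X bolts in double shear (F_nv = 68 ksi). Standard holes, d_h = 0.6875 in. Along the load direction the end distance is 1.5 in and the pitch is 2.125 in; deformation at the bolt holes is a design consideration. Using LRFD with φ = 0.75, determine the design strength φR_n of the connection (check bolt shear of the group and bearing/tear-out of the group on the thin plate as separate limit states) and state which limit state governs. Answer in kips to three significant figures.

Bolt shear: A_b = π·0.625²/4 = 0.3068 in²; R_n = 68 × 0.3068 × 2 × 2 = 83.45 kips → 0.75 × 83.45 = 62.6 kips.
Bearing (1.2 l_c t F_u ≤ 2.4 d t F_u): upper limit = 2.4·0.625·0.75·58 = 65.25 kips.
  Edge l_c = 1.5 − 0.6875/2 = 1.156 → r_n = 60.36 kips; interior l_c = 2.125 − 0.6875 = 1.438 → r_n = 65.25 kips.
  R_n,bearing = 1·60.36 + 1·65.25 = 125.6 kips → 0.75 × 125.6 = 94.2 kips.
Bolt shear governs: 62.6 kips.

62.6 kips (bolt shear governs)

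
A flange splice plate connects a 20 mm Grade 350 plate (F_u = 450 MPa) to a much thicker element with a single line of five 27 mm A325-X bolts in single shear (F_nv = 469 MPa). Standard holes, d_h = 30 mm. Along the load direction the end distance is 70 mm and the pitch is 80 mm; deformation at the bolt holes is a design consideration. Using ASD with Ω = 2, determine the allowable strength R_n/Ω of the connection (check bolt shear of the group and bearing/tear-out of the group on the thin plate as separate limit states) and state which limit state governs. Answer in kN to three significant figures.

Bolt shear: A_b = π·27²/4 = 572.6 mm²; R_n = 469 × 572.6 × 5 × 1 / 1000 = 1343 kN → 1343 / 2 = 671 kN.
Bearing (1.2 l_c t F_u ≤ 2.4 d t F_u): upper limit = 2.4·27·20·450 / 1000 = 583.2 kN.
  Edge l_c = 70 − 30/2 = 55 → r_n = 583.2 kN; interior l_c = 80 − 30 = 50 → r_n = 540 kN.
  R_n,bearing = 1·583.2 + 4·540 = 2743 kN → 2743 / 2 = 1370 kN.
Bolt shear governs: 671 kN.

671 kN (bolt shear governs)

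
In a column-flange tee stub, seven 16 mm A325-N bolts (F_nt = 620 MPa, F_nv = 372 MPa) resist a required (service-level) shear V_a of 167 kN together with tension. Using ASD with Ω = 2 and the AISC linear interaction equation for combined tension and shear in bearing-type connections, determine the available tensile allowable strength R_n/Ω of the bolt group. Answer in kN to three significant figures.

289 kN

A_b = π·16²/4 = 201.1 mm²; f_rv = 167 × 1000 / (7 × 201.1) = 118.7 MPa.
F'_nt = 1.3 F_nt − (Ω F_nt / F_nv) f_rv = 1.3·620 − (2·620/372)·118.7 = 410.5 MPa, capped at F_nt → F'_nt = 410.5 MPa.
R_n = F'_nt · A_b · n = 410.5 × 201.1 × 7 / 1000 = 577.7 kN.
Allowable strength R_n/Ω = 577.7 / 2 = 289 kN.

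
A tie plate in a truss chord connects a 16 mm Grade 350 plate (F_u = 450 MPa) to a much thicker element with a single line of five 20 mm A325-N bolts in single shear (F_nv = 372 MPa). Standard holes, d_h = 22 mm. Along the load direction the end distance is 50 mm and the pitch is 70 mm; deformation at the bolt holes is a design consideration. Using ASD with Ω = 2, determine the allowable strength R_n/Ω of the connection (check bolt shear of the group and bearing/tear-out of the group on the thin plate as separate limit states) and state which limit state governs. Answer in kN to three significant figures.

292 kN (bolt shear governs)

Bolt shear: A_b = π·20²/4 = 314.2 mm²; R_n = 372 × 314.2 × 5 × 1 / 1000 = 584.3 kN → 584.3 / 2 = 292 kN.
Bearing (1.2 l_c t F_u ≤ 2.4 d t F_u): upper limit = 2.4·20·16·450 / 1000 = 345.6 kN.
  Edge l_c = 50 − 22/2 = 39 → r_n = 337 kN; interior l_c = 70 − 22 = 48 → r_n = 345.6 kN.
  R_n,bearing = 1·337 + 4·345.6 = 1719 kN → 1719 / 2 = 860 kN.
Bolt shear governs: 292 kN.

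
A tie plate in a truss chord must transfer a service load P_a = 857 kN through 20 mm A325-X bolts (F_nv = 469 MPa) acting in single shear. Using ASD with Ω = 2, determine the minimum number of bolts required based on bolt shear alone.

12 bolts

A_b = π·20²/4 = 314.2 mm².
Per-bolt allowable strength R_n/Ω = 469 × 314.2 × 1 / 1000 / 2 = 73.67 kN.
n ≥ 857 / 73.67 = 11.63 → use 12 bolts.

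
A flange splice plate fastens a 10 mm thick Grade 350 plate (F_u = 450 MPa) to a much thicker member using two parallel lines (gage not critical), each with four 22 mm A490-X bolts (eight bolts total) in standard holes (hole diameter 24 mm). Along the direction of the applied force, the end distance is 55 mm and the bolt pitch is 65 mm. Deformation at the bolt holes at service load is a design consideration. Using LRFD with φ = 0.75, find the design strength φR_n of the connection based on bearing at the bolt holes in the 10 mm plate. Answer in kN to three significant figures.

Per bolt r_n = 1.2 l_c t F_u ≤ 2.4 d t F_u; upper limit = 2.4 × 22 × 10 × 450 / 1000 = 237.6 kN.
Edge bolt: l_c = 55 − 24/2 = 43 mm → 1.2 × 43 × 10 × 450 / 1000 = 232.2 → r_n = 232.2 kN.
Interior bolts: l_c = 65 − 24 = 41 mm → 1.2 × 41 × 10 × 450 / 1000 = 221.4 → r_n = 221.4 kN.
R_n = 2 × 232.2 + 6 × 221.4 = 1793 kN.
Design strength φR_n = 0.75 × 1793 = 1340 kN.

1340 kN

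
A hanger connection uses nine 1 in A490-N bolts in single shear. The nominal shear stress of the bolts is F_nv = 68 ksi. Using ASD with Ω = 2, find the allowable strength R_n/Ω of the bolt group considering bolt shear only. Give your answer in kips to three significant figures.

240 kips

A_b = π × 1² / 4 = 0.7854 in².
R_n = F_nv · A_b · n · n_s = 68 × 0.7854 × 9 × 1 = 480.7 kips.
Allowable strength R_n/Ω = 480.7 / 2 = 240 kips.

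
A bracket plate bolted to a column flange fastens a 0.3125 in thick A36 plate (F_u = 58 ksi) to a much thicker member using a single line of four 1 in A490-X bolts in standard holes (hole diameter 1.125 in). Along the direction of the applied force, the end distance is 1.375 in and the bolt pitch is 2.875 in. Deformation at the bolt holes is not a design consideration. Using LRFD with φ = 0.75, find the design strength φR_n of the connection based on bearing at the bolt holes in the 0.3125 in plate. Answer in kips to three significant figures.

Per bolt r_n = 1.5 l_c t F_u ≤ 3.0 d t F_u; upper limit = 3.0 × 1 × 0.3125 × 58 = 54.38 kips.
Edge bolt: l_c = 1.375 − 1.125/2 = 0.8125 in → 1.5 × 0.8125 × 0.3125 × 58 = 22.09 → r_n = 22.09 kips.
Interior bolts: l_c = 2.875 − 1.125 = 1.75 in → 1.5 × 1.75 × 0.3125 × 58 = 47.58 → r_n = 47.58 kips.
R_n = 1 × 22.09 + 3 × 47.58 = 164.8 kips.
Design strength φR_n = 0.75 × 164.8 = 124 kips.

124 kips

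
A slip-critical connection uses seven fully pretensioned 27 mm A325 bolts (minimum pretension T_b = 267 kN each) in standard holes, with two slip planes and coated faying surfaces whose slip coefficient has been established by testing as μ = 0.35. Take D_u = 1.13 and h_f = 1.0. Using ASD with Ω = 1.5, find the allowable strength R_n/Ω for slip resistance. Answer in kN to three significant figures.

986 kN

R_n = μ · D_u · h_f · T_b · n_s · n_b = 0.35 × 1.13 × 1.0 × 267 × 2 × 7 = 1478 kN.
Allowable strength R_n/Ω = 1478 / 1.5 = 986 kN.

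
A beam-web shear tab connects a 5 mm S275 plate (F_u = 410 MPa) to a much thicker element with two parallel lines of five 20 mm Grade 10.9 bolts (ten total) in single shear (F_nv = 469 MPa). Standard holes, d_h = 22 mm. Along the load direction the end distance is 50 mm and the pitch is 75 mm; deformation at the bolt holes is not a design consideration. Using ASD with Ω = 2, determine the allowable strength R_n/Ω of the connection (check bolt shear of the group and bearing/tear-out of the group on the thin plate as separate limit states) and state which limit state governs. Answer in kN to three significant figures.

Bolt shear: A_b = π·20²/4 = 314.2 mm²; R_n = 469 × 314.2 × 10 × 1 / 1000 = 1473 kN → 1473 / 2 = 737 kN.
Bearing (1.5 l_c t F_u ≤ 3.0 d t F_u): upper limit = 3.0·20·5·410 / 1000 = 123 kN.
  Edge l_c = 50 − 22/2 = 39 → r_n = 119.9 kN; interior l_c = 75 − 22 = 53 → r_n = 123 kN.
  R_n,bearing = 2·119.9 + 8·123 = 1224 kN → 1224 / 2 = 612 kN.
Bearing governs: 612 kN.

612 kN (bearing governs)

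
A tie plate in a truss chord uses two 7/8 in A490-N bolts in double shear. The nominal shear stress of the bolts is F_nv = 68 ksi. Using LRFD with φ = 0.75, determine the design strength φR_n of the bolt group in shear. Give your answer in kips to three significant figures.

123 kips

A_b = π × 0.875² / 4 = 0.6013 in².
R_n = F_nv · A_b · n · n_s = 68 × 0.6013 × 2 × 2 = 163.6 kips.
Design strength φR_n = 0.75 × 163.6 = 123 kips.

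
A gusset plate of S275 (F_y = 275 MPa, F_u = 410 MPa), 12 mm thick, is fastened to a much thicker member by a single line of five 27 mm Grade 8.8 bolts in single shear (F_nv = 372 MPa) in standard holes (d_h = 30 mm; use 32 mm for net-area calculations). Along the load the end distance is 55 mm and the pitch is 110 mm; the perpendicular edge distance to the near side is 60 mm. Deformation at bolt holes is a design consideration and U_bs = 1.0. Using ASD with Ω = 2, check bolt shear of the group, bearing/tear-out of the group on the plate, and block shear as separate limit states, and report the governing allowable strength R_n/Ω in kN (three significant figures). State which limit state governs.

532 kN (bolt shear governs)

Bolt shear: A_b = π·27²/4 = 572.6 mm²; R_n = 372 × 572.6 × 5 × 1 / 1000 = 1065 kN → 1065 / 2 = 532 kN.
Bearing: edge l_c = 40, r_n = 236.2 kN; interior l_c = 80, r_n = 318.8 kN; R_n = 236.2 + 4·318.8 = 1511 kN → 756 kN.
Block shear: A_gv = 5940, A_nv = 4212, A_nt = 528 mm²; R_n = min(0.6F_uA_nv, 0.6F_yA_gv) + U_bs·F_u·A_nt = 1197 kN → 598 kN.
Bolt shear governs: 532 kN.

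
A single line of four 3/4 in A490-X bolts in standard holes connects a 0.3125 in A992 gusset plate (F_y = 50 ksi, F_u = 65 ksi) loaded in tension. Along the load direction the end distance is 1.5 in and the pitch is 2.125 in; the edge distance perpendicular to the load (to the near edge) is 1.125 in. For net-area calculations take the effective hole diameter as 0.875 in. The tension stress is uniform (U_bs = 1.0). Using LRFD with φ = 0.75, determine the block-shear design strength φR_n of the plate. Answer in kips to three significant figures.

Shear plane L_v = 1.5 + 3·2.125 = 7.875 in; A_gv = 7.875 × 0.3125 = 2.461 in².
A_nv = (7.875 − 3.5·0.875) × 0.3125 = 1.504 in².
A_nt = (1.125 − 0.5·0.875) × 0.3125 = 0.2148 in².
0.6 F_u A_nv = 58.65 kips; 0.6 F_y A_gv = 73.83 kips → shear rupture governs the shear term.
R_n = 58.65 + 1.0 × 65 × 0.2148 = 72.62 kips.
Design strength φR_n = 0.75 × 72.62 = 54.5 kips.

54.5 kips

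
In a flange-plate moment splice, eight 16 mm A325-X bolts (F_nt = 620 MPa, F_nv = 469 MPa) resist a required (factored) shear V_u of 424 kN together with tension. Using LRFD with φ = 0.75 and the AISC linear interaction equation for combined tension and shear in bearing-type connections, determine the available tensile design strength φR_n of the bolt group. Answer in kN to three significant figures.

412 kN

A_b = π·16²/4 = 201.1 mm²; f_rv = 424 × 1000 / (8 × 201.1) = 263.6 MPa.
F'_nt = 1.3 F_nt − (F_nt / φF_nv) f_rv = 1.3·620 − (620/(0.75·469))·263.6 = 341.4 MPa, capped at F_nt → F'_nt = 341.4 MPa.
R_n = F'_nt · A_b · n = 341.4 × 201.1 × 8 / 1000 = 549.1 kN.
Design strength φR_n = 0.75 × 549.1 = 412 kN.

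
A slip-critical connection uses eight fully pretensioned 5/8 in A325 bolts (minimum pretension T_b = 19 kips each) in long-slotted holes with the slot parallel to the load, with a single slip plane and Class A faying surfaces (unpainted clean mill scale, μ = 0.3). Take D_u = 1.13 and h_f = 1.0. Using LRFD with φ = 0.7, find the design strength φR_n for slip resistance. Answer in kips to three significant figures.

R_n = μ · D_u · h_f · T_b · n_s · n_b = 0.3 × 1.13 × 1.0 × 19 × 1 × 8 = 51.53 kips.
Design strength φR_n = 0.7 × 51.53 = 36.1 kips.

36.1 kips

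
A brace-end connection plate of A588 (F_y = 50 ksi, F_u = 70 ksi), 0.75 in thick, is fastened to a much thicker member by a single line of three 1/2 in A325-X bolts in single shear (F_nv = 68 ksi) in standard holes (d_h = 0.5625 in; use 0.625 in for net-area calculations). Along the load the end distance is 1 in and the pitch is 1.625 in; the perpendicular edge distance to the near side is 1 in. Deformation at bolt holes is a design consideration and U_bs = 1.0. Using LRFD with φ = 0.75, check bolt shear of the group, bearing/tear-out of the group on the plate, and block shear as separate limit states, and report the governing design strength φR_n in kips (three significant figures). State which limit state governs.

Bolt shear: A_b = π·0.5²/4 = 0.1963 in²; R_n = 68 × 0.1963 × 3 × 1 = 40.06 kips → 0.75 × 40.06 = 30 kips.
Bearing: edge l_c = 0.7188, r_n = 45.28 kips; interior l_c = 1.062, r_n = 63 kips; R_n = 45.28 + 2·63 = 171.3 kips → 128 kips.
Block shear: A_gv = 3.188, A_nv = 2.016, A_nt = 0.5156 in²; R_n = min(0.6F_uA_nv, 0.6F_yA_gv) + U_bs·F_u·A_nt = 120.8 kips → 90.6 kips.
Bolt shear governs: 30 kips.

30 kips (bolt shear governs)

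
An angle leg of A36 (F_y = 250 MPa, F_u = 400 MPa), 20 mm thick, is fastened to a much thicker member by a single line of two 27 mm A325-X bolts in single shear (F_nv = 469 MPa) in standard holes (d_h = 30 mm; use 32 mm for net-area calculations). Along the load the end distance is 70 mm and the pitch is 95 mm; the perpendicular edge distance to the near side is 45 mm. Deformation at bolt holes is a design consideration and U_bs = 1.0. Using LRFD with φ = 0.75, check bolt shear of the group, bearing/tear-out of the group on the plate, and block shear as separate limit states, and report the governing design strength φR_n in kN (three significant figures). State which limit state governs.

Bolt shear: A_b = π·27²/4 = 572.6 mm²; R_n = 469 × 572.6 × 2 × 1 / 1000 = 537.1 kN → 0.75 × 537.1 = 403 kN.
Bearing: edge l_c = 55, r_n = 518.4 kN; interior l_c = 65, r_n = 518.4 kN; R_n = 518.4 + 1·518.4 = 1037 kN → 778 kN.
Block shear: A_gv = 3300, A_nv = 2340, A_nt = 580 mm²; R_n = min(0.6F_uA_nv, 0.6F_yA_gv) + U_bs·F_u·A_nt = 727 kN → 545 kN.
Bolt shear governs: 403 kN.

403 kN (bolt shear governs)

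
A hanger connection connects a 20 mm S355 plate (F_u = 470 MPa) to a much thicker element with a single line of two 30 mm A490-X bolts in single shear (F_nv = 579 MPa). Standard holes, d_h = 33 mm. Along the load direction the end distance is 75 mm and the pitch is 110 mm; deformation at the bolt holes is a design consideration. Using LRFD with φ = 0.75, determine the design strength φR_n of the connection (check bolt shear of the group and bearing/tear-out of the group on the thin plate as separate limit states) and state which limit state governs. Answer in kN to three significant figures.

614 kN (bolt shear governs)

Bolt shear: A_b = π·30²/4 = 706.9 mm²; R_n = 579 × 706.9 × 2 × 1 / 1000 = 818.5 kN → 0.75 × 818.5 = 614 kN.
Bearing (1.2 l_c t F_u ≤ 2.4 d t F_u): upper limit = 2.4·30·20·470 / 1000 = 676.8 kN.
  Edge l_c = 75 − 33/2 = 58.5 → r_n = 659.9 kN; interior l_c = 110 − 33 = 77 → r_n = 676.8 kN.
  R_n,bearing = 1·659.9 + 1·676.8 = 1337 kN → 0.75 × 1337 = 1000 kN.
Bolt shear governs: 614 kN.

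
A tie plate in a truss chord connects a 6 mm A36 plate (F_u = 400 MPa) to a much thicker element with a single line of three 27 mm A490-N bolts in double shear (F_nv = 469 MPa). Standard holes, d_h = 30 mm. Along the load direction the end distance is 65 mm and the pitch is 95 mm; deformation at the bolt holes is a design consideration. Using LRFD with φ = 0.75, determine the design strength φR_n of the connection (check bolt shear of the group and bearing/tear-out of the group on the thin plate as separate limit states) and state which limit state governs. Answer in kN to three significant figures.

Bolt shear: A_b = π·27²/4 = 572.6 mm²; R_n = 469 × 572.6 × 3 × 2 / 1000 = 1611 kN → 0.75 × 1611 = 1210 kN.
Bearing (1.2 l_c t F_u ≤ 2.4 d t F_u): upper limit = 2.4·27·6·400 / 1000 = 155.5 kN.
  Edge l_c = 65 − 30/2 = 50 → r_n = 144 kN; interior l_c = 95 − 30 = 65 → r_n = 155.5 kN.
  R_n,bearing = 1·144 + 2·155.5 = 455 kN → 0.75 × 455 = 341 kN.
Bearing governs: 341 kN.

341 kN (bearing governs)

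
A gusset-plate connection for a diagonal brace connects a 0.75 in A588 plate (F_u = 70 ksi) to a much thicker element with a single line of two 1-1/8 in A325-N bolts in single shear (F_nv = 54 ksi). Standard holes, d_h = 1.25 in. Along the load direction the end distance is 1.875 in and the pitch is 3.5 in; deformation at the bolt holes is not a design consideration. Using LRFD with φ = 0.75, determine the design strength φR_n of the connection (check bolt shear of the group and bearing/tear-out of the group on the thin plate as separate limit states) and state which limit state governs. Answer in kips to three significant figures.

Bolt shear: A_b = π·1.125²/4 = 0.994 in²; R_n = 54 × 0.994 × 2 × 1 = 107.4 kips → 0.75 × 107.4 = 80.5 kips.
Bearing (1.5 l_c t F_u ≤ 3.0 d t F_u): upper limit = 3.0·1.125·0.75·70 = 177.2 kips.
  Edge l_c = 1.875 − 1.25/2 = 1.25 → r_n = 98.44 kips; interior l_c = 3.5 − 1.25 = 2.25 → r_n = 177.2 kips.
  R_n,bearing = 1·98.44 + 1·177.2 = 275.6 kips → 0.75 × 275.6 = 207 kips.
Bolt shear governs: 80.5 kips.

80.5 kips (bolt shear governs)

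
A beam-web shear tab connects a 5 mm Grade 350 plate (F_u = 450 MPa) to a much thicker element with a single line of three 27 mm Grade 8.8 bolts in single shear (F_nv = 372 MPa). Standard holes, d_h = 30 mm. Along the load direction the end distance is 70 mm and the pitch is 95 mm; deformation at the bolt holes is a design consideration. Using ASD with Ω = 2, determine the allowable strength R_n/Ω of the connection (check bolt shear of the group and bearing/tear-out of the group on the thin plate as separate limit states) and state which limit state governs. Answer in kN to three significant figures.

219 kN (bearing governs)

Bolt shear: A_b = π·27²/4 = 572.6 mm²; R_n = 372 × 572.6 × 3 × 1 / 1000 = 639 kN → 639 / 2 = 319 kN.
Bearing (1.2 l_c t F_u ≤ 2.4 d t F_u): upper limit = 2.4·27·5·450 / 1000 = 145.8 kN.
  Edge l_c = 70 − 30/2 = 55 → r_n = 145.8 kN; interior l_c = 95 − 30 = 65 → r_n = 145.8 kN.
  R_n,bearing = 1·145.8 + 2·145.8 = 437.4 kN → 437.4 / 2 = 219 kN.
Bearing governs: 219 kN.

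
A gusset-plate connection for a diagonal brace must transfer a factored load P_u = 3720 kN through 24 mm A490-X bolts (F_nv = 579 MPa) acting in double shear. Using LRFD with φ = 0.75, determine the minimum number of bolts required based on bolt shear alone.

10 bolts

A_b = π·24²/4 = 452.4 mm².
Per-bolt design strength φR_n = 0.75 × 579 × 452.4 × 2 / 1000 = 392.9 kN.
n ≥ 3720 / 392.9 = 9.468 → use 10 bolts.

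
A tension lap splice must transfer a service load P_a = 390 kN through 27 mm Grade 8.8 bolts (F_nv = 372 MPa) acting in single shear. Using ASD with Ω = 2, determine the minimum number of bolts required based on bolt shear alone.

A_b = π·27²/4 = 572.6 mm².
Per-bolt allowable strength R_n/Ω = 372 × 572.6 × 1 / 1000 / 2 = 106.5 kN.
n ≥ 390 / 106.5 = 3.662 → use 4 bolts.

4 bolts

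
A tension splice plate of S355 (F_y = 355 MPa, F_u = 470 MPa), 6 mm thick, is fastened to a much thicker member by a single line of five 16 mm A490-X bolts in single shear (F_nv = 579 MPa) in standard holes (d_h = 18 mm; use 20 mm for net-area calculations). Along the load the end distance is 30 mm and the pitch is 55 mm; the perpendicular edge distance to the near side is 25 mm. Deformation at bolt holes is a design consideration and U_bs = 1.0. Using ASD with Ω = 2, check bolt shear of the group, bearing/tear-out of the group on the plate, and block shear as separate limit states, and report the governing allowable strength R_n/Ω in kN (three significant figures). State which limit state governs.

157 kN (block shear governs)

Bolt shear: A_b = π·16²/4 = 201.1 mm²; R_n = 579 × 201.1 × 5 × 1 / 1000 = 582.1 kN → 582.1 / 2 = 291 kN.
Bearing: edge l_c = 21, r_n = 71.06 kN; interior l_c = 37, r_n = 108.3 kN; R_n = 71.06 + 4·108.3 = 504.2 kN → 252 kN.
Block shear: A_gv = 1500, A_nv = 960, A_nt = 90 mm²; R_n = min(0.6F_uA_nv, 0.6F_yA_gv) + U_bs·F_u·A_nt = 313 kN → 157 kN.
Block shear governs: 157 kN.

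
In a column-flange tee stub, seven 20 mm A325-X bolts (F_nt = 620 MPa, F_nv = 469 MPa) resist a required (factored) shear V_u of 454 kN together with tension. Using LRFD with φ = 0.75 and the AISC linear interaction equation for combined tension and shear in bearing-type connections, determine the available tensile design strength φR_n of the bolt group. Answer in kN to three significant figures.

729 kN

A_b = π·20²/4 = 314.2 mm²; f_rv = 454 × 1000 / (7 × 314.2) = 206.4 MPa.
F'_nt = 1.3 F_nt − (F_nt / φF_nv) f_rv = 1.3·620 − (620/(0.75·469))·206.4 = 442.1 MPa, capped at F_nt → F'_nt = 442.1 MPa.
R_n = F'_nt · A_b · n = 442.1 × 314.2 × 7 / 1000 = 972.3 kN.
Design strength φR_n = 0.75 × 972.3 = 729 kN.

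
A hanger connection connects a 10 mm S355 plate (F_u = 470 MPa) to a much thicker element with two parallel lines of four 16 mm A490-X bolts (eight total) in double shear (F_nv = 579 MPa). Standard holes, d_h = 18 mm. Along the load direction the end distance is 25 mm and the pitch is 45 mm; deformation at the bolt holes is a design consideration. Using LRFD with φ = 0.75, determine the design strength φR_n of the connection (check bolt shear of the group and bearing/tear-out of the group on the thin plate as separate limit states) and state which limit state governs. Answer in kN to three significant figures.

821 kN (bearing governs)

Bolt shear: A_b = π·16²/4 = 201.1 mm²; R_n = 579 × 201.1 × 8 × 2 / 1000 = 1863 kN → 0.75 × 1863 = 1400 kN.
Bearing (1.2 l_c t F_u ≤ 2.4 d t F_u): upper limit = 2.4·16·10·470 / 1000 = 180.5 kN.
  Edge l_c = 25 − 18/2 = 16 → r_n = 90.24 kN; interior l_c = 45 − 18 = 27 → r_n = 152.3 kN.
  R_n,bearing = 2·90.24 + 6·152.3 = 1094 kN → 0.75 × 1094 = 821 kN.
Bearing governs: 821 kN.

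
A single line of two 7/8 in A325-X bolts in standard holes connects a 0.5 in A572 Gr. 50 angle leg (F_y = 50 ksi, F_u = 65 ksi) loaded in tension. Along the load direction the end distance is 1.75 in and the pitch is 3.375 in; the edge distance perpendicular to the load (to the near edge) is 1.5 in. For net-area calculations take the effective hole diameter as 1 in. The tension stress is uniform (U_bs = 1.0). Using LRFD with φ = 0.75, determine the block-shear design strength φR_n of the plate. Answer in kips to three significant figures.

Shear plane L_v = 1.75 + 1·3.375 = 5.125 in; A_gv = 5.125 × 0.5 = 2.562 in².
A_nv = (5.125 − 1.5·1) × 0.5 = 1.812 in².
A_nt = (1.5 − 0.5·1) × 0.5 = 0.5 in².
0.6 F_u A_nv = 70.69 kips; 0.6 F_y A_gv = 76.88 kips → shear rupture governs the shear term.
R_n = 70.69 + 1.0 × 65 × 0.5 = 103.2 kips.
Design strength φR_n = 0.75 × 103.2 = 77.4 kips.

77.4 kips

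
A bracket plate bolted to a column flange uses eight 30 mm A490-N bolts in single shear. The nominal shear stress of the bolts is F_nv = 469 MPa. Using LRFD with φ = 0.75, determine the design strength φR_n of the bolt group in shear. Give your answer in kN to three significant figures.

1990 kN

A_b = π × 30² / 4 = 706.9 mm².
R_n = F_nv · A_b · n · n_s = 469 × 706.9 × 8 × 1 / 1000 = 2652 kN.
Design strength φR_n = 0.75 × 2652 = 1990 kN.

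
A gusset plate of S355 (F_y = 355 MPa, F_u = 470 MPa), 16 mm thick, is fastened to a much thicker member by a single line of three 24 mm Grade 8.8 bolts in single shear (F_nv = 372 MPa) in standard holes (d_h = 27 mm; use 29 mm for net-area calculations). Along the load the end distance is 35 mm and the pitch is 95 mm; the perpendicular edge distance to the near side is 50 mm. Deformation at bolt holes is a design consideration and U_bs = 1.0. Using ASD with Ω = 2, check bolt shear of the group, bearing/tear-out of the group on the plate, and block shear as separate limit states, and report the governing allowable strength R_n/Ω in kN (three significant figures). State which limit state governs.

Bolt shear: A_b = π·24²/4 = 452.4 mm²; R_n = 372 × 452.4 × 3 × 1 / 1000 = 504.9 kN → 504.9 / 2 = 252 kN.
Bearing: edge l_c = 21.5, r_n = 194 kN; interior l_c = 68, r_n = 433.2 kN; R_n = 194 + 2·433.2 = 1060 kN → 530 kN.
Block shear: A_gv = 3600, A_nv = 2440, A_nt = 568 mm²; R_n = min(0.6F_uA_nv, 0.6F_yA_gv) + U_bs·F_u·A_nt = 955 kN → 478 kN.
Bolt shear governs: 252 kN.

252 kN (bolt shear governs)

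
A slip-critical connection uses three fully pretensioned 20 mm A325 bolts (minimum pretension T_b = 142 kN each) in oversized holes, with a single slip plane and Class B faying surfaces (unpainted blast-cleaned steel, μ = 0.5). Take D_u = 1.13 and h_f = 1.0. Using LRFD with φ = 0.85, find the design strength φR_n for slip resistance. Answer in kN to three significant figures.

205 kN

R_n = μ · D_u · h_f · T_b · n_s · n_b = 0.5 × 1.13 × 1.0 × 142 × 1 × 3 = 240.7 kN.
Design strength φR_n = 0.85 × 240.7 = 205 kN.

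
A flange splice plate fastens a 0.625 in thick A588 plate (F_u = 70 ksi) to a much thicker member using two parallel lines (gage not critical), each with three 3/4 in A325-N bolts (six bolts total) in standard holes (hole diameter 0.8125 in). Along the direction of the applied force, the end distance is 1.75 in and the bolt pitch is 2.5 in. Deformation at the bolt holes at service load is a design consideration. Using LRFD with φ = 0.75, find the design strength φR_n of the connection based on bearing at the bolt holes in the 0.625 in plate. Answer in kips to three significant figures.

Per bolt r_n = 1.2 l_c t F_u ≤ 2.4 d t F_u; upper limit = 2.4 × 0.75 × 0.625 × 70 = 78.75 kips.
Edge bolt: l_c = 1.75 − 0.8125/2 = 1.344 in → 1.2 × 1.344 × 0.625 × 70 = 70.55 → r_n = 70.55 kips.
Interior bolts: l_c = 2.5 − 0.8125 = 1.688 in → 1.2 × 1.688 × 0.625 × 70 = 88.59 → r_n = 78.75 kips.
R_n = 2 × 70.55 + 4 × 78.75 = 456.1 kips.
Design strength φR_n = 0.75 × 456.1 = 342 kips.

342 kips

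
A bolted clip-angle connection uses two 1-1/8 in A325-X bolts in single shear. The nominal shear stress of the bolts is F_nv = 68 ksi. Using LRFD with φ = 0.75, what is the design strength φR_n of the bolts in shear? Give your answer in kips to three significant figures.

101 kips

A_b = π × 1.125² / 4 = 0.994 in².
R_n = F_nv · A_b · n · n_s = 68 × 0.994 × 2 × 1 = 135.2 kips.
Design strength φR_n = 0.75 × 135.2 = 101 kips.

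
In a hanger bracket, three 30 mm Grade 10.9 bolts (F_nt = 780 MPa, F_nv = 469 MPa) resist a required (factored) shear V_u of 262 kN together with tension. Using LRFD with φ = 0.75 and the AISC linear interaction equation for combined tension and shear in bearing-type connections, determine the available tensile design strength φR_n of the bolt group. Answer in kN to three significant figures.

1180 kN

A_b = π·30²/4 = 706.9 mm²; f_rv = 262 × 1000 / (3 × 706.9) = 123.6 MPa.
F'_nt = 1.3 F_nt − (F_nt / φF_nv) f_rv = 1.3·780 − (780/(0.75·469))·123.6 = 740 MPa, capped at F_nt → F'_nt = 740 MPa.
R_n = F'_nt · A_b · n = 740 × 706.9 × 3 / 1000 = 1569 kN.
Design strength φR_n = 0.75 × 1569 = 1180 kN.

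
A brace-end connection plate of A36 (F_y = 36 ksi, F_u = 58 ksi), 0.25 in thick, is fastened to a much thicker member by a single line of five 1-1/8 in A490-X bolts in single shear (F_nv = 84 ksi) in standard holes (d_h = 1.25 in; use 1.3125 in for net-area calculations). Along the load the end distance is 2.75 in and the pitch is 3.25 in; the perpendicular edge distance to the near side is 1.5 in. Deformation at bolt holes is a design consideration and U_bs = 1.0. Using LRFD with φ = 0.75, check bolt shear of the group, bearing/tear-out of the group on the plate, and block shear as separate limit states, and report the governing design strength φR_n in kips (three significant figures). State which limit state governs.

Bolt shear: A_b = π·1.125²/4 = 0.994 in²; R_n = 84 × 0.994 × 5 × 1 = 417.5 kips → 0.75 × 417.5 = 313 kips.
Bearing: edge l_c = 2.125, r_n = 36.97 kips; interior l_c = 2, r_n = 34.8 kips; R_n = 36.97 + 4·34.8 = 176.2 kips → 132 kips.
Block shear: A_gv = 3.938, A_nv = 2.461, A_nt = 0.2109 in²; R_n = min(0.6F_uA_nv, 0.6F_yA_gv) + U_bs·F_u·A_nt = 97.28 kips → 73 kips.
Block shear governs: 73 kips.

73 kips (block shear governs)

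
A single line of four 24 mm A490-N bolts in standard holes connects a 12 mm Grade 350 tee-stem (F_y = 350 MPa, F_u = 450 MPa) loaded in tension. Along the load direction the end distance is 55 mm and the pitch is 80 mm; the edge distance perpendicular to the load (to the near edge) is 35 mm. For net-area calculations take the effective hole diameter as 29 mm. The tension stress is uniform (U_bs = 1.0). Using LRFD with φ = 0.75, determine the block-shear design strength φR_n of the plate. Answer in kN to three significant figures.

Shear plane L_v = 55 + 3·80 = 295 mm; A_gv = 295 × 12 = 3540 mm².
A_nv = (295 − 3.5·29) × 12 = 2322 mm².
A_nt = (35 − 0.5·29) × 12 = 246 mm².
0.6 F_u A_nv = 626.9 kN; 0.6 F_y A_gv = 743.4 kN → shear rupture governs the shear term.
R_n = 626.9 + 1.0 × 450 × 246 / 1000 = 737.6 kN.
Design strength φR_n = 0.75 × 737.6 = 553 kN.

553 kN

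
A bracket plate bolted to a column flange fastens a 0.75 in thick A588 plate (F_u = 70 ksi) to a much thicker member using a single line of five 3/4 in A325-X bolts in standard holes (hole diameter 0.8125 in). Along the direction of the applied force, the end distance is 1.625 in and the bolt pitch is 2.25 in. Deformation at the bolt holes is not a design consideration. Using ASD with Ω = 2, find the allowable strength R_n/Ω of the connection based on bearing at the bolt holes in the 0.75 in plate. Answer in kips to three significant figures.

Per bolt r_n = 1.5 l_c t F_u ≤ 3.0 d t F_u; upper limit = 3.0 × 0.75 × 0.75 × 70 = 118.1 kips.
Edge bolt: l_c = 1.625 − 0.8125/2 = 1.219 in → 1.5 × 1.219 × 0.75 × 70 = 95.98 → r_n = 95.98 kips.
Interior bolts: l_c = 2.25 − 0.8125 = 1.438 in → 1.5 × 1.438 × 0.75 × 70 = 113.2 → r_n = 113.2 kips.
R_n = 1 × 95.98 + 4 × 113.2 = 548.8 kips.
Allowable strength R_n/Ω = 548.8 / 2 = 274 kips.

274 kips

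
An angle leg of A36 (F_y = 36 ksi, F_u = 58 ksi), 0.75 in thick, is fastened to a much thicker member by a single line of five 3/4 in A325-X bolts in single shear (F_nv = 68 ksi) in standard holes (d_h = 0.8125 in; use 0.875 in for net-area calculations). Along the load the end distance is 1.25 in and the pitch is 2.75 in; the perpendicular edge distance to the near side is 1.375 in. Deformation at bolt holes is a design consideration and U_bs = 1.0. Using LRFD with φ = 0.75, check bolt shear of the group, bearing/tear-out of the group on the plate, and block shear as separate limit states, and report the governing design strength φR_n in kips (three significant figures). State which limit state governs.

Bolt shear: A_b = π·0.75²/4 = 0.4418 in²; R_n = 68 × 0.4418 × 5 × 1 = 150.2 kips → 0.75 × 150.2 = 113 kips.
Bearing: edge l_c = 0.8438, r_n = 44.04 kips; interior l_c = 1.938, r_n = 78.3 kips; R_n = 44.04 + 4·78.3 = 357.2 kips → 268 kips.
Block shear: A_gv = 9.188, A_nv = 6.234, A_nt = 0.7031 in²; R_n = min(0.6F_uA_nv, 0.6F_yA_gv) + U_bs·F_u·A_nt = 239.2 kips → 179 kips.
Bolt shear governs: 113 kips.

113 kips (bolt shear governs)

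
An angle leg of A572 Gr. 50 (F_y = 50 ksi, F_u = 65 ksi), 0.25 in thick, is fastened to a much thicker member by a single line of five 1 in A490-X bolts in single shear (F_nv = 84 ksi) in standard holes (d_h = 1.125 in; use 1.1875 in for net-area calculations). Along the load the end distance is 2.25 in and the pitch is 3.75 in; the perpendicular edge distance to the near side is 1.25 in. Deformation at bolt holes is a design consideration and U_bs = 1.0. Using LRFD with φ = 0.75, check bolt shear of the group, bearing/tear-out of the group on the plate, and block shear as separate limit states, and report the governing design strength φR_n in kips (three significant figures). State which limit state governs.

95.1 kips (block shear governs)

Bolt shear: A_b = π·1²/4 = 0.7854 in²; R_n = 84 × 0.7854 × 5 × 1 = 329.9 kips → 0.75 × 329.9 = 247 kips.
Bearing: edge l_c = 1.688, r_n = 32.91 kips; interior l_c = 2.625, r_n = 39 kips; R_n = 32.91 + 4·39 = 188.9 kips → 142 kips.
Block shear: A_gv = 4.312, A_nv = 2.977, A_nt = 0.1641 in²; R_n = min(0.6F_uA_nv, 0.6F_yA_gv) + U_bs·F_u·A_nt = 126.8 kips → 95.1 kips.
Block shear governs: 95.1 kips.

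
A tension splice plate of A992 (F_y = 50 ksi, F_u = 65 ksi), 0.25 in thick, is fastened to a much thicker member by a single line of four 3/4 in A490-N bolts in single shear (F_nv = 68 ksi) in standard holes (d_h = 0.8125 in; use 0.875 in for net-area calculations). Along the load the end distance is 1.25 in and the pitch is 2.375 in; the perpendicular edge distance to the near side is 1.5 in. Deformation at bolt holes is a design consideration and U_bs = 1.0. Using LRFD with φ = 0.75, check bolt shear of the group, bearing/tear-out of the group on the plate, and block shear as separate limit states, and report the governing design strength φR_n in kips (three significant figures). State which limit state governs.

Bolt shear: A_b = π·0.75²/4 = 0.4418 in²; R_n = 68 × 0.4418 × 4 × 1 = 120.2 kips → 0.75 × 120.2 = 90.1 kips.
Bearing: edge l_c = 0.8438, r_n = 16.45 kips; interior l_c = 1.562, r_n = 29.25 kips; R_n = 16.45 + 3·29.25 = 104.2 kips → 78.2 kips.
Block shear: A_gv = 2.094, A_nv = 1.328, A_nt = 0.2656 in²; R_n = min(0.6F_uA_nv, 0.6F_yA_gv) + U_bs·F_u·A_nt = 69.06 kips → 51.8 kips.
Block shear governs: 51.8 kips.

51.8 kips (block shear governs)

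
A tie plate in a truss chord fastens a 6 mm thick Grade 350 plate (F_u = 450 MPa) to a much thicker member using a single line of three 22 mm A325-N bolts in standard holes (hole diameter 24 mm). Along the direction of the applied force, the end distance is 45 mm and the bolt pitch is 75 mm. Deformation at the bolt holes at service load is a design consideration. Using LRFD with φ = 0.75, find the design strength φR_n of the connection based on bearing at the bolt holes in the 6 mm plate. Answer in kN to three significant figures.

294 kN

Per bolt r_n = 1.2 l_c t F_u ≤ 2.4 d t F_u; upper limit = 2.4 × 22 × 6 × 450 / 1000 = 142.6 kN.
Edge bolt: l_c = 45 − 24/2 = 33 mm → 1.2 × 33 × 6 × 450 / 1000 = 106.9 → r_n = 106.9 kN.
Interior bolts: l_c = 75 − 24 = 51 mm → 1.2 × 51 × 6 × 450 / 1000 = 165.2 → r_n = 142.6 kN.
R_n = 1 × 106.9 + 2 × 142.6 = 392 kN.
Design strength φR_n = 0.75 × 392 = 294 kN.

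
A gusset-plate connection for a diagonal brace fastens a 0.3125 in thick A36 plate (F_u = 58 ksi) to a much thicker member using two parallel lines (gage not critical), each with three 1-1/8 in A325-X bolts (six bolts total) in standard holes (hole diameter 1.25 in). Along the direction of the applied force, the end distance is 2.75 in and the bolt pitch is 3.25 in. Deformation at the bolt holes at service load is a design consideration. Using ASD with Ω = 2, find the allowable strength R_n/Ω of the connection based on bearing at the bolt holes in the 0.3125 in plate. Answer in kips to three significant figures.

133 kips

Per bolt r_n = 1.2 l_c t F_u ≤ 2.4 d t F_u; upper limit = 2.4 × 1.125 × 0.3125 × 58 = 48.94 kips.
Edge bolt: l_c = 2.75 − 1.25/2 = 2.125 in → 1.2 × 2.125 × 0.3125 × 58 = 46.22 → r_n = 46.22 kips.
Interior bolts: l_c = 3.25 − 1.25 = 2 in → 1.2 × 2 × 0.3125 × 58 = 43.5 → r_n = 43.5 kips.
R_n = 2 × 46.22 + 4 × 43.5 = 266.4 kips.
Allowable strength R_n/Ω = 266.4 / 2 = 133 kips.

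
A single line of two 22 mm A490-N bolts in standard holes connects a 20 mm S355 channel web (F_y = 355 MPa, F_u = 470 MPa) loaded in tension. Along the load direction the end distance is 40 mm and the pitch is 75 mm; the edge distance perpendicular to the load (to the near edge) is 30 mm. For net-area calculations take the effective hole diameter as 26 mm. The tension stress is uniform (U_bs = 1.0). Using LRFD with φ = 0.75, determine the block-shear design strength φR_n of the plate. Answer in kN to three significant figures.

Shear plane L_v = 40 + 1·75 = 115 mm; A_gv = 115 × 20 = 2300 mm².
A_nv = (115 − 1.5·26) × 20 = 1520 mm².
A_nt = (30 − 0.5·26) × 20 = 340 mm².
0.6 F_u A_nv = 428.6 kN; 0.6 F_y A_gv = 489.9 kN → shear rupture governs the shear term.
R_n = 428.6 + 1.0 × 470 × 340 / 1000 = 588.4 kN.
Design strength φR_n = 0.75 × 588.4 = 441 kN.

441 kN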